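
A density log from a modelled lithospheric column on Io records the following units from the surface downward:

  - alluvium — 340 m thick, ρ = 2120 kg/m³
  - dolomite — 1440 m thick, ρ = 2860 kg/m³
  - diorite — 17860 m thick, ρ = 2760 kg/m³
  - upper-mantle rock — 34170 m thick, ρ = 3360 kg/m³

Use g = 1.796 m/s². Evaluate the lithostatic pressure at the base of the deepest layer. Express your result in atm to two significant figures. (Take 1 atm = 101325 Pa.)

3000 atm

alluvium: 2120 kg/m³ × 1.796 m/s² × 340 m = 1.295×10^6 Pa = 12.78 atm
dolomite: 2860 kg/m³ × 1.796 m/s² × 1440 m = 7.397×10^6 Pa = 73.00 atm
diorite: 2760 kg/m³ × 1.796 m/s² × 17860 m = 8.853×10^7 Pa = 873.7 atm
upper-mantle rock: 3360 kg/m³ × 1.796 m/s² × 34170 m = 2.062×10^8 Pa = 2035 atm
Total = 12.78 + 73.00 + 873.7 + 2035 = 2994.6 atm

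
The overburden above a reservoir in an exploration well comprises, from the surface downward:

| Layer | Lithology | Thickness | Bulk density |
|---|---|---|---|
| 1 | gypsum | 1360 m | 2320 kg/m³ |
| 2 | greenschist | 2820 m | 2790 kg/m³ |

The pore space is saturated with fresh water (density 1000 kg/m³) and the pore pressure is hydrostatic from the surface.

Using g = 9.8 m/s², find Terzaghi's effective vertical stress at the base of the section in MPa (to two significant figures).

67 MPa

Overburden (lithostatic) stress σ_v:
gypsum: 2320 kg/m³ × 9.8 m/s² × 1360 m = 3.092×10^7 Pa = 30.92 MPa
greenschist: 2790 kg/m³ × 9.8 m/s² × 2820 m = 7.710×10^7 Pa = 77.10 MPa
Total = 30.92 + 77.10 = 108.03 MPa
Pore pressure P_p = 1000 kg/m³ × 9.8 m/s² × 4180 m = 4.096×10^7 Pa = 40.96 MPa
Effective stress σ' = σ_v − P_p = 108.0 − 40.96 = 67.061 MPa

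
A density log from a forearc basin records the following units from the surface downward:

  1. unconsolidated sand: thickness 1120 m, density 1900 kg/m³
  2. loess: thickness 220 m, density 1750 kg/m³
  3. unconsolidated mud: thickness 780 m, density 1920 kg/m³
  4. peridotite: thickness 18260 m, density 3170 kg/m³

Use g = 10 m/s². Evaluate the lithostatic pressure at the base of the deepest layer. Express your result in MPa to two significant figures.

620 MPa

unconsolidated sand: 1900 kg/m³ × 10 m/s² × 1120 m = 2.128×10^7 Pa = 21.28 MPa
loess: 1750 kg/m³ × 10 m/s² × 220 m = 3.850×10^6 Pa = 3.850 MPa
unconsolidated mud: 1920 kg/m³ × 10 m/s² × 780 m = 1.498×10^7 Pa = 14.98 MPa
peridotite: 3170 kg/m³ × 10 m/s² × 18260 m = 5.788×10^8 Pa = 578.8 MPa
Total = 21.28 + 3.850 + 14.98 + 578.8 = 618.95 MPa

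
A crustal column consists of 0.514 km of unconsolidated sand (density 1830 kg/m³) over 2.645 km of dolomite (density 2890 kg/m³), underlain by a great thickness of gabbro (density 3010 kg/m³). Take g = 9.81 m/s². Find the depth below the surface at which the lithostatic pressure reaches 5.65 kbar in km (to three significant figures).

19.4 km

Pressure at base of upper layers: 1830×9.81×514 + 2890×9.81×2645 = 8.422×10^7 Pa = 0.8422 kbar
Remaining pressure to be supplied by gabbro: 5.650×10^8 − 8.422×10^7 = 4.808×10^8 Pa
Additional depth in gabbro = 4.808×10^8 Pa / (3010 kg/m³ × 9.81 m/s²) = 16282 m
Total depth = 3159 m + 16282 m = 19441 m
= 19.441 km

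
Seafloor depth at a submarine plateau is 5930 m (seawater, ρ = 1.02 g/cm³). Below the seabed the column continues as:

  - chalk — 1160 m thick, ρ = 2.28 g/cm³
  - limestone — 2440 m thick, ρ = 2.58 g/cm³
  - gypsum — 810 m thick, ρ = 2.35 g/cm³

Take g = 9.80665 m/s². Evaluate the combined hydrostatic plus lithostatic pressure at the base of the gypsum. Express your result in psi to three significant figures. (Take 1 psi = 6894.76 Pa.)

seawater: 1020 kg/m³ × 9.80665 m/s² × 5930 m = 5.932×10^7 Pa = 8603 psi
chalk: 2280 kg/m³ × 9.80665 m/s² × 1160 m = 2.594×10^7 Pa = 3762 psi
limestone: 2580 kg/m³ × 9.80665 m/s² × 2440 m = 6.173×10^7 Pa = 8954 psi
gypsum: 2350 kg/m³ × 9.80665 m/s² × 810 m = 1.867×10^7 Pa = 2707 psi
Total = 8603 + 3762 + 8954 + 2707 = 24026 psi

24000 psi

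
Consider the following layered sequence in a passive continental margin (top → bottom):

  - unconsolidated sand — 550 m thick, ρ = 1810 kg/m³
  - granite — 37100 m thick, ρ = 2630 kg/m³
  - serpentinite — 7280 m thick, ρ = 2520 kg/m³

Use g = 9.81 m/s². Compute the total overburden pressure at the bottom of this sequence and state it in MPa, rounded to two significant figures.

unconsolidated sand: 1810 kg/m³ × 9.81 m/s² × 550 m = 9.766×10^6 Pa = 9.766 MPa
granite: 2630 kg/m³ × 9.81 m/s² × 37100 m = 9.572×10^8 Pa = 957.2 MPa
serpentinite: 2520 kg/m³ × 9.81 m/s² × 7280 m = 1.800×10^8 Pa = 180.0 MPa
Total = 9.766 + 957.2 + 180.0 = 1146.9 MPa

1100 MPa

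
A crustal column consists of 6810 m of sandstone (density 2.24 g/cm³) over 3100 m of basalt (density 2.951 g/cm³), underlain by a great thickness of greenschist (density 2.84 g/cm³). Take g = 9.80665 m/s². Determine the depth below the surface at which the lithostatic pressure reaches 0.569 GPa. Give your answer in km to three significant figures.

21.7 km

Pressure at base of upper layers: 2240×9.80665×6810 + 2951×9.80665×3100 = 2.393×10^8 Pa = 0.2393 GPa
Remaining pressure to be supplied by greenschist: 5.690×10^8 − 2.393×10^8 = 3.297×10^8 Pa
Additional depth in greenschist = 3.297×10^8 Pa / (2840 kg/m³ × 9.80665 m/s²) = 11838 m
Total depth = 9910 m + 11838 m = 21748 m
= 21.748 km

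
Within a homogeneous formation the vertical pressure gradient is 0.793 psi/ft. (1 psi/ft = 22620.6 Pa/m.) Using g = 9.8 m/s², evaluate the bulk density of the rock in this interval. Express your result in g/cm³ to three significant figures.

1.83 g/cm³

ρ = (dP/dz)/g = 0.793 psi/ft / 9.8 m/s² = 17938 Pa/m / 9.8 m/s² = 1830.4 kg/m³
= 1.830 g/cm³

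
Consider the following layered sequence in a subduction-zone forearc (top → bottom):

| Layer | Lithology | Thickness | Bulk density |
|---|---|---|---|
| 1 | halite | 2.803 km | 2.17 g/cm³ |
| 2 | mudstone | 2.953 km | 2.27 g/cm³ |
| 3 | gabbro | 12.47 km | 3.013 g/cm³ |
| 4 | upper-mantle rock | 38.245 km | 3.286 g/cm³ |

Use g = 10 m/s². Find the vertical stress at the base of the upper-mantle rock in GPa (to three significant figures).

1.76 GPa

halite: 2170 kg/m³ × 10 m/s² × 2803 m = 6.083×10^7 Pa = 0.06083 GPa
mudstone: 2270 kg/m³ × 10 m/s² × 2953 m = 6.703×10^7 Pa = 0.06703 GPa
gabbro: 3013 kg/m³ × 10 m/s² × 12470 m = 3.757×10^8 Pa = 0.3757 GPa
upper-mantle rock: 3286 kg/m³ × 10 m/s² × 38245 m = 1.257×10^9 Pa = 1.257 GPa
Total = 0.06083 + 0.06703 + 0.3757 + 1.257 = 1.7603 GPa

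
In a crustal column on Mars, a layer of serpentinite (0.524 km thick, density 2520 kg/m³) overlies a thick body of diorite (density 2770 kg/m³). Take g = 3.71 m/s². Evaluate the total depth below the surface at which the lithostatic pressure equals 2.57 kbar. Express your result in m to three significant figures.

25100 m

Pressure at base of upper layers: 2520×3.71×524 = 4.899×10^6 Pa = 0.04899 kbar
Remaining pressure to be supplied by diorite: 2.570×10^8 − 4.899×10^6 = 2.521×10^8 Pa
Additional depth in diorite = 2.521×10^8 Pa / (2770 kg/m³ × 3.71 m/s²) = 24531 m
Total depth = 524 m + 24531 m = 25055 m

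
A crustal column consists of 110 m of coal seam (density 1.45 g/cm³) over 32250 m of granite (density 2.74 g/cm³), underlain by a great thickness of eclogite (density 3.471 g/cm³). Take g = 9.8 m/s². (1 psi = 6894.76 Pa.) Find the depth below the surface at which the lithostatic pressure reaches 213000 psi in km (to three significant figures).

50.0 km

Pressure at base of upper layers: 1450×9.8×110 + 2740×9.8×32250 = 8.675×10^8 Pa = 1.258×10^5 psi
Remaining pressure to be supplied by eclogite: 1.469×10^9 − 8.675×10^8 = 6.010×10^8 Pa
Additional depth in eclogite = 6.010×10^8 Pa / (3471 kg/m³ × 9.8 m/s²) = 17670 m
Total depth = 32360 m + 17670 m = 50030 m
= 50.030 km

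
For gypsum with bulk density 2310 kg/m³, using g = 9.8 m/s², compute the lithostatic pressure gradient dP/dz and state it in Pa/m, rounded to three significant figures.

22600 Pa/m

dP/dz = ρg = 2310 kg/m³ × 9.8 m/s² = 22638 Pa/m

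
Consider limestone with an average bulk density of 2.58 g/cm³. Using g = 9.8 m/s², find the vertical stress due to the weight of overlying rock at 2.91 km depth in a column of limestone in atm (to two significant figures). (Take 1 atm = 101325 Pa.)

730 atm

limestone: 2580 kg/m³ × 9.8 m/s² × 2910 m = 7.358×10^7 Pa = 726.1 atm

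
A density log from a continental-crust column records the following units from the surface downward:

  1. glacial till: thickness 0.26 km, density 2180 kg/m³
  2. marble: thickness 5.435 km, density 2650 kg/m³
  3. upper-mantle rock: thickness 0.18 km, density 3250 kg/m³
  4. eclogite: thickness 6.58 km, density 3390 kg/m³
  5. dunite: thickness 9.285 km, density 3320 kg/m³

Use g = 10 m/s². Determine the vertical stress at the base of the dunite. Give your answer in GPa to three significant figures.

glacial till: 2180 kg/m³ × 10 m/s² × 260 m = 5.668×10^6 Pa = 5.668×10^-3 GPa
marble: 2650 kg/m³ × 10 m/s² × 5435 m = 1.440×10^8 Pa = 0.1440 GPa
upper-mantle rock: 3250 kg/m³ × 10 m/s² × 180 m = 5.850×10^6 Pa = 5.850×10^-3 GPa
eclogite: 3390 kg/m³ × 10 m/s² × 6580 m = 2.231×10^8 Pa = 0.2231 GPa
dunite: 3320 kg/m³ × 10 m/s² × 9285 m = 3.083×10^8 Pa = 0.3083 GPa
Total = 5.668×10^-3 + 0.1440 + 5.850×10^-3 + 0.2231 + 0.3083 = 0.68687 GPa

0.687 GPa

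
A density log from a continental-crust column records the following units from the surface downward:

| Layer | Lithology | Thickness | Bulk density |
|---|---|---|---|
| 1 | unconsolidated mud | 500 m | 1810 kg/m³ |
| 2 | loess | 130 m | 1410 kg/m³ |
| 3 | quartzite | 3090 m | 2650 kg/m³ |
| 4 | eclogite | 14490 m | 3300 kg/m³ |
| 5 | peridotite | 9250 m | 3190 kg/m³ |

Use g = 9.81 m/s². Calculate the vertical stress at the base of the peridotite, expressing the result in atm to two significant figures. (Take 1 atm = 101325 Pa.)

unconsolidated mud: 1810 kg/m³ × 9.81 m/s² × 500 m = 8.878×10^6 Pa = 87.62 atm
loess: 1410 kg/m³ × 9.81 m/s² × 130 m = 1.798×10^6 Pa = 17.75 atm
quartzite: 2650 kg/m³ × 9.81 m/s² × 3090 m = 8.033×10^7 Pa = 792.8 atm
eclogite: 3300 kg/m³ × 9.81 m/s² × 14490 m = 4.691×10^8 Pa = 4630 atm
peridotite: 3190 kg/m³ × 9.81 m/s² × 9250 m = 2.895×10^8 Pa = 2857 atm
Total = 87.62 + 17.75 + 792.8 + 4630 + 2857 = 8384.5 atm

8400 atm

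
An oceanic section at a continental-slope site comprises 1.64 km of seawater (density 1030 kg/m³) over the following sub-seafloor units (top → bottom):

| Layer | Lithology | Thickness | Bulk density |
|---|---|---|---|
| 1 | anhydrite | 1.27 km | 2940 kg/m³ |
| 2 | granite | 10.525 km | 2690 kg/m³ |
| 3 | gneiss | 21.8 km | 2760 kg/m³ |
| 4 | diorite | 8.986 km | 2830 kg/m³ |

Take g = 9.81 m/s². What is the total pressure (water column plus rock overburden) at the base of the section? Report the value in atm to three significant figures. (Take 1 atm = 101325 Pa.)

seawater: 1030 kg/m³ × 9.81 m/s² × 1640 m = 1.657×10^7 Pa = 163.5 atm
anhydrite: 2940 kg/m³ × 9.81 m/s² × 1270 m = 3.663×10^7 Pa = 361.5 atm
granite: 2690 kg/m³ × 9.81 m/s² × 10525 m = 2.777×10^8 Pa = 2741 atm
gneiss: 2760 kg/m³ × 9.81 m/s² × 21800 m = 5.902×10^8 Pa = 5825 atm
diorite: 2830 kg/m³ × 9.81 m/s² × 8986 m = 2.495×10^8 Pa = 2462 atm
Total = 163.5 + 361.5 + 2741 + 5825 + 2462 = 11554 atm

11600 atm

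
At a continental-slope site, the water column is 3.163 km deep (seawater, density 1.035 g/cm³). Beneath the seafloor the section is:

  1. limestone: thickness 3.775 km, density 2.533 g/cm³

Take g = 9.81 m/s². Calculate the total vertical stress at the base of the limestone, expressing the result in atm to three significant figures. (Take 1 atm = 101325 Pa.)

seawater: 1035 kg/m³ × 9.81 m/s² × 3163 m = 3.212×10^7 Pa = 317.0 atm
limestone: 2533 kg/m³ × 9.81 m/s² × 3775 m = 9.380×10^7 Pa = 925.8 atm
Total = 317.0 + 925.8 = 1242.7 atm

1240 atm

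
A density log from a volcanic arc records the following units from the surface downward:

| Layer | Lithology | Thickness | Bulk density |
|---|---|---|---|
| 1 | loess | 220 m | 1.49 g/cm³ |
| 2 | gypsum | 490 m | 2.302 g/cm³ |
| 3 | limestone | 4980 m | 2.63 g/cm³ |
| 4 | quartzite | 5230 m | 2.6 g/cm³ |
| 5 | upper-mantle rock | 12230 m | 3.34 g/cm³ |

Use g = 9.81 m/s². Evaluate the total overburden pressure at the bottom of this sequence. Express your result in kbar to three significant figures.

6.77 kbar

loess: 1490 kg/m³ × 9.81 m/s² × 220 m = 3.216×10^6 Pa = 0.03216 kbar
gypsum: 2302 kg/m³ × 9.81 m/s² × 490 m = 1.107×10^7 Pa = 0.1107 kbar
limestone: 2630 kg/m³ × 9.81 m/s² × 4980 m = 1.285×10^8 Pa = 1.285 kbar
quartzite: 2600 kg/m³ × 9.81 m/s² × 5230 m = 1.334×10^8 Pa = 1.334 kbar
upper-mantle rock: 3340 kg/m³ × 9.81 m/s² × 12230 m = 4.007×10^8 Pa = 4.007 kbar
Total = 0.03216 + 0.1107 + 1.285 + 1.334 + 4.007 = 6.7688 kbar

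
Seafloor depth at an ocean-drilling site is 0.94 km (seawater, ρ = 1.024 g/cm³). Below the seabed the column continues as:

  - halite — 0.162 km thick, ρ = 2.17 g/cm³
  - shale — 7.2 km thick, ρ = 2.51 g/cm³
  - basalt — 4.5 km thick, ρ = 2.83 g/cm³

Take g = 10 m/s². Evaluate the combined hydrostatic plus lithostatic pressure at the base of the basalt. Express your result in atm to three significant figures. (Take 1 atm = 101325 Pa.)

seawater: 1024 kg/m³ × 10 m/s² × 940 m = 9.626×10^6 Pa = 95.00 atm
halite: 2170 kg/m³ × 10 m/s² × 162 m = 3.515×10^6 Pa = 34.69 atm
shale: 2510 kg/m³ × 10 m/s² × 7200 m = 1.807×10^8 Pa = 1784 atm
basalt: 2830 kg/m³ × 10 m/s² × 4500 m = 1.274×10^8 Pa = 1257 atm
Total = 95.00 + 34.69 + 1784 + 1257 = 3170.1 atm

3170 atm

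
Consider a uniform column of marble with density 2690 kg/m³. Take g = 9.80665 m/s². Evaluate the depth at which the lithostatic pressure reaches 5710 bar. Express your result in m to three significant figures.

21600 m

h = P/(ρg) = 5710 bar / (2690 kg/m³ × 9.80665 m/s²) = 5.710×10^8 Pa / 26380 Pa/m = 21645 m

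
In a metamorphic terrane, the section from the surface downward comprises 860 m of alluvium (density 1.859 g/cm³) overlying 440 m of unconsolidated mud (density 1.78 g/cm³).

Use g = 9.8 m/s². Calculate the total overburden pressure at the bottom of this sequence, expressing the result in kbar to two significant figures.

alluvium: 1859 kg/m³ × 9.8 m/s² × 860 m = 1.567×10^7 Pa = 0.1567 kbar
unconsolidated mud: 1780 kg/m³ × 9.8 m/s² × 440 m = 7.675×10^6 Pa = 0.07675 kbar
Total = 0.1567 + 0.07675 = 0.23343 kbar

0.23 kbar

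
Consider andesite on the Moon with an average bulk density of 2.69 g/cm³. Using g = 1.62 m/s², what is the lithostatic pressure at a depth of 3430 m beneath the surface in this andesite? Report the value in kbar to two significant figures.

0.15 kbar

andesite: 2690 kg/m³ × 1.62 m/s² × 3430 m = 1.495×10^7 Pa = 0.1495 kbar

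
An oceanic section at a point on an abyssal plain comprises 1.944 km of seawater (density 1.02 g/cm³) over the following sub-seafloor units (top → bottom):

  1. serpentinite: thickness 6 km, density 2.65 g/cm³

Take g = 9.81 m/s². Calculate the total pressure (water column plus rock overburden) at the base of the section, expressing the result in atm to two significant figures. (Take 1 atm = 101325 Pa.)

seawater: 1020 kg/m³ × 9.81 m/s² × 1944 m = 1.945×10^7 Pa = 192.0 atm
serpentinite: 2650 kg/m³ × 9.81 m/s² × 6000 m = 1.560×10^8 Pa = 1539 atm
Total = 192.0 + 1539 = 1731.4 atm

1700 atm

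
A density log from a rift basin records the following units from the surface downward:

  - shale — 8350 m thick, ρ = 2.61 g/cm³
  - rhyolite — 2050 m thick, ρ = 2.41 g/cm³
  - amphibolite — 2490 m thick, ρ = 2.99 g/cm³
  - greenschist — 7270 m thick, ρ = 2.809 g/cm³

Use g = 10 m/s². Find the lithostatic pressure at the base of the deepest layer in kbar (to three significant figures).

shale: 2610 kg/m³ × 10 m/s² × 8350 m = 2.179×10^8 Pa = 2.179 kbar
rhyolite: 2410 kg/m³ × 10 m/s² × 2050 m = 4.941×10^7 Pa = 0.4940 kbar
amphibolite: 2990 kg/m³ × 10 m/s² × 2490 m = 7.445×10^7 Pa = 0.7445 kbar
greenschist: 2809 kg/m³ × 10 m/s² × 7270 m = 2.042×10^8 Pa = 2.042 kbar
Total = 2.179 + 0.4940 + 0.7445 + 2.042 = 5.4601 kbar

5.46 kbar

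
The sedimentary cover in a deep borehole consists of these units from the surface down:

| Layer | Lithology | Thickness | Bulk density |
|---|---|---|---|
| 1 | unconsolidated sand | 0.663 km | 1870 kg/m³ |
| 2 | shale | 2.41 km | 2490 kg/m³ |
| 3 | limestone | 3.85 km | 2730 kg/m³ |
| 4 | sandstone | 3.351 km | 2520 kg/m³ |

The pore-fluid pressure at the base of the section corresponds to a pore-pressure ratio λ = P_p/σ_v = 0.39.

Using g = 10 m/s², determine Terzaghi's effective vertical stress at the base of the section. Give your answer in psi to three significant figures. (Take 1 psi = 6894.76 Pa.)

23200 psi

Overburden (lithostatic) stress σ_v:
unconsolidated sand: 1870 kg/m³ × 10 m/s² × 663 m = 1.240×10^7 Pa = 12.40 MPa
shale: 2490 kg/m³ × 10 m/s² × 2410 m = 6.001×10^7 Pa = 60.01 MPa
limestone: 2730 kg/m³ × 10 m/s² × 3850 m = 1.051×10^8 Pa = 105.1 MPa
sandstone: 2520 kg/m³ × 10 m/s² × 3351 m = 8.445×10^7 Pa = 84.45 MPa
Total = 12.40 + 60.01 + 105.1 + 84.45 = 261.96 MPa
Pore pressure P_p = λ·σ_v = 0.39 × 262.0 MPa = 102.2 MPa
Effective stress σ' = σ_v − P_p = 262.0 − 102.2 = 159.79 MPa = 23176 psi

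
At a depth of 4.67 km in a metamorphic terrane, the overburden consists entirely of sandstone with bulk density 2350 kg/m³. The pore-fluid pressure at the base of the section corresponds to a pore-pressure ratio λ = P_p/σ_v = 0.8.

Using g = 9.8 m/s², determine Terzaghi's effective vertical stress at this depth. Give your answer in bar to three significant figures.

Overburden (lithostatic) stress σ_v:
sandstone: 2350 kg/m³ × 9.8 m/s² × 4670 m = 1.076×10^8 Pa = 107.6 MPa
Pore pressure P_p = λ·σ_v = 0.8 × 107.6 MPa = 86.04 MPa
Effective stress σ' = σ_v − P_p = 107.6 − 86.04 = 21.510 MPa = 215.10 bar

215 bar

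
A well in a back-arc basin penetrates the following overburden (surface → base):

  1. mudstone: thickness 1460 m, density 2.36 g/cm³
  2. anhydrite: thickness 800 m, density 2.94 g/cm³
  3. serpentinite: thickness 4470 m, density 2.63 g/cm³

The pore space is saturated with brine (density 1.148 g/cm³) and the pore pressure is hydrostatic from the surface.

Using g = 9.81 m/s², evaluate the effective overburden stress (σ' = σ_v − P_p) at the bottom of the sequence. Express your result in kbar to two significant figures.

Overburden (lithostatic) stress σ_v:
mudstone: 2360 kg/m³ × 9.81 m/s² × 1460 m = 3.380×10^7 Pa = 33.80 MPa
anhydrite: 2940 kg/m³ × 9.81 m/s² × 800 m = 2.307×10^7 Pa = 23.07 MPa
serpentinite: 2630 kg/m³ × 9.81 m/s² × 4470 m = 1.153×10^8 Pa = 115.3 MPa
Total = 33.80 + 23.07 + 115.3 = 172.20 MPa
Pore pressure P_p = 1148 kg/m³ × 9.81 m/s² × 6730 m = 7.579×10^7 Pa = 75.79 MPa
Effective stress σ' = σ_v − P_p = 172.2 − 75.79 = 96.409 MPa = 0.96409 kbar

0.96 kbar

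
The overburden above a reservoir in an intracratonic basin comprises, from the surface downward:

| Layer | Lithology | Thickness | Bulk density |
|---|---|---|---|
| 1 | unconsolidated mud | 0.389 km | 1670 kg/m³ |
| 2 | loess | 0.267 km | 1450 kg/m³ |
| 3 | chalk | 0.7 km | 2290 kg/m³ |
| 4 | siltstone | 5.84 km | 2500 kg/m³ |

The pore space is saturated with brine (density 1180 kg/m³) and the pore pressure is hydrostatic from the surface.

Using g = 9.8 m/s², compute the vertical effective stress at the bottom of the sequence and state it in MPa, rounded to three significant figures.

Overburden (lithostatic) stress σ_v:
unconsolidated mud: 1670 kg/m³ × 9.8 m/s² × 389 m = 6.366×10^6 Pa = 6.366 MPa
loess: 1450 kg/m³ × 9.8 m/s² × 267 m = 3.794×10^6 Pa = 3.794 MPa
chalk: 2290 kg/m³ × 9.8 m/s² × 700 m = 1.571×10^7 Pa = 15.71 MPa
siltstone: 2500 kg/m³ × 9.8 m/s² × 5840 m = 1.431×10^8 Pa = 143.1 MPa
Total = 6.366 + 3.794 + 15.71 + 143.1 = 168.95 MPa
Pore pressure P_p = 1180 kg/m³ × 9.8 m/s² × 7196 m = 8.321×10^7 Pa = 83.21 MPa
Effective stress σ' = σ_v − P_p = 168.9 − 83.21 = 85.735 MPa

85.7 MPa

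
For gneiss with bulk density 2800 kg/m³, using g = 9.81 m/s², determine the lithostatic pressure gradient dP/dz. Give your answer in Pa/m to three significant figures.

dP/dz = ρg = 2800 kg/m³ × 9.81 m/s² = 27468 Pa/m

27500 Pa/m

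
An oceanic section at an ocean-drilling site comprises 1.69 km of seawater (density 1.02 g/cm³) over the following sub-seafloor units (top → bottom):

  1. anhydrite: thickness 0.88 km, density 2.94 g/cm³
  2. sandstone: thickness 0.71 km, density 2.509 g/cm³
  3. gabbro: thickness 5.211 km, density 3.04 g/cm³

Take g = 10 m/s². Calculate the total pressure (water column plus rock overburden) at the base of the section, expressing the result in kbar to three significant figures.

seawater: 1020 kg/m³ × 10 m/s² × 1690 m = 1.724×10^7 Pa = 0.1724 kbar
anhydrite: 2940 kg/m³ × 10 m/s² × 880 m = 2.587×10^7 Pa = 0.2587 kbar
sandstone: 2509 kg/m³ × 10 m/s² × 710 m = 1.781×10^7 Pa = 0.1781 kbar
gabbro: 3040 kg/m³ × 10 m/s² × 5211 m = 1.584×10^8 Pa = 1.584 kbar
Total = 0.1724 + 0.2587 + 0.1781 + 1.584 = 2.1934 kbar

2.19 kbar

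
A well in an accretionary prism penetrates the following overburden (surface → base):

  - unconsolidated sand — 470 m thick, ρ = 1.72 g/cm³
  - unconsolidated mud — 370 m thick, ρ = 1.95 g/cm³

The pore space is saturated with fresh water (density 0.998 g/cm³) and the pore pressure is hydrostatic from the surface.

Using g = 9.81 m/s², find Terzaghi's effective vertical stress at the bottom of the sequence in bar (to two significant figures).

Overburden (lithostatic) stress σ_v:
unconsolidated sand: 1720 kg/m³ × 9.81 m/s² × 470 m = 7.930×10^6 Pa = 7.930 MPa
unconsolidated mud: 1950 kg/m³ × 9.81 m/s² × 370 m = 7.078×10^6 Pa = 7.078 MPa
Total = 7.930 + 7.078 = 15.008 MPa
Pore pressure P_p = 998 kg/m³ × 9.81 m/s² × 840 m = 8.224×10^6 Pa = 8.224 MPa
Effective stress σ' = σ_v − P_p = 15.01 − 8.224 = 6.7844 MPa = 67.844 bar

68 bar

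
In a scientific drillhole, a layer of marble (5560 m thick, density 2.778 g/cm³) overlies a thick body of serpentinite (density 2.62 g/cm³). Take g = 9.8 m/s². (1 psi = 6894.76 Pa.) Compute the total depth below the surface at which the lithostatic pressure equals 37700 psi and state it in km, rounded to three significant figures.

Pressure at base of upper layers: 2778×9.8×5560 = 1.514×10^8 Pa = 21954 psi
Remaining pressure to be supplied by serpentinite: 2.599×10^8 − 1.514×10^8 = 1.086×10^8 Pa
Additional depth in serpentinite = 1.086×10^8 Pa / (2620 kg/m³ × 9.8 m/s²) = 4228.3 m
Total depth = 5560 m + 4228.3 m = 9788.3 m
= 9.7883 km

9.79 km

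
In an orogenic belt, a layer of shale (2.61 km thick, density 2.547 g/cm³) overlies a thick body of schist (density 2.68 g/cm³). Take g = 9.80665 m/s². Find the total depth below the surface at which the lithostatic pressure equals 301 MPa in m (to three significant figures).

11600 m

Pressure at base of upper layers: 2547×9.80665×2610 = 6.519×10^7 Pa = 65.19 MPa
Remaining pressure to be supplied by schist: 3.010×10^8 − 6.519×10^7 = 2.358×10^8 Pa
Additional depth in schist = 2.358×10^8 Pa / (2680 kg/m³ × 9.80665 m/s²) = 8972.3 m
Total depth = 2610 m + 8972.3 m = 11582 m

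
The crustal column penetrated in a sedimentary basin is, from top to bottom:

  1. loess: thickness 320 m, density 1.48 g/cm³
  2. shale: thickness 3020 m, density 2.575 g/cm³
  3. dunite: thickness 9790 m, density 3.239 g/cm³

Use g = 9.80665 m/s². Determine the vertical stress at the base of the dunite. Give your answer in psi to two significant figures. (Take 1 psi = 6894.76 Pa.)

loess: 1480 kg/m³ × 9.80665 m/s² × 320 m = 4.644×10^6 Pa = 673.6 psi
shale: 2575 kg/m³ × 9.80665 m/s² × 3020 m = 7.626×10^7 Pa = 11061 psi
dunite: 3239 kg/m³ × 9.80665 m/s² × 9790 m = 3.110×10^8 Pa = 45102 psi
Total = 673.6 + 11061 + 45102 = 56836 psi

57000 psi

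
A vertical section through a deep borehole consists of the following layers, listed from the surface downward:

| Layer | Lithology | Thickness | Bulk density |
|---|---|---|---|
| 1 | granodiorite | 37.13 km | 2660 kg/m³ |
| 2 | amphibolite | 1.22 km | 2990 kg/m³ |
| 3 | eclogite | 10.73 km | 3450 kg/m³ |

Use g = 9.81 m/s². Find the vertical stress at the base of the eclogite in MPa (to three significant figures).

granodiorite: 2660 kg/m³ × 9.81 m/s² × 37130 m = 9.689×10^8 Pa = 968.9 MPa
amphibolite: 2990 kg/m³ × 9.81 m/s² × 1220 m = 3.578×10^7 Pa = 35.78 MPa
eclogite: 3450 kg/m³ × 9.81 m/s² × 10730 m = 3.632×10^8 Pa = 363.2 MPa
Total = 968.9 + 35.78 + 363.2 = 1367.8 MPa

1370 MPa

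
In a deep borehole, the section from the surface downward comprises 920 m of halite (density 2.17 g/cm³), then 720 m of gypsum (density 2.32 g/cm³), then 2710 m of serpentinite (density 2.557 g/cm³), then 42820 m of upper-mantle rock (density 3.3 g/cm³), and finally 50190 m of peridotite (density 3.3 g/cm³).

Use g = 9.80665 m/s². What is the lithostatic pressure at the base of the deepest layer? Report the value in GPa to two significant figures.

3.1 GPa

halite: 2170 kg/m³ × 9.80665 m/s² × 920 m = 1.958×10^7 Pa = 0.01958 GPa
gypsum: 2320 kg/m³ × 9.80665 m/s² × 720 m = 1.638×10^7 Pa = 0.01638 GPa
serpentinite: 2557 kg/m³ × 9.80665 m/s² × 2710 m = 6.795×10^7 Pa = 0.06795 GPa
upper-mantle rock: 3300 kg/m³ × 9.80665 m/s² × 42820 m = 1.386×10^9 Pa = 1.386 GPa
peridotite: 3300 kg/m³ × 9.80665 m/s² × 50190 m = 1.624×10^9 Pa = 1.624 GPa
Total = 0.01958 + 0.01638 + 0.06795 + 1.386 + 1.624 = 3.1139 GPa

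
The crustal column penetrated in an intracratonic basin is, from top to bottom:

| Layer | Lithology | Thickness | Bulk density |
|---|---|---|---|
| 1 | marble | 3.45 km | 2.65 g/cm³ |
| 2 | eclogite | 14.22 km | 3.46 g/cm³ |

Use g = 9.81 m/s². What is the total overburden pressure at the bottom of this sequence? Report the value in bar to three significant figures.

marble: 2650 kg/m³ × 9.81 m/s² × 3450 m = 8.969×10^7 Pa = 896.9 bar
eclogite: 3460 kg/m³ × 9.81 m/s² × 14220 m = 4.827×10^8 Pa = 4827 bar
Total = 896.9 + 4827 = 5723.5 bar

5720 bar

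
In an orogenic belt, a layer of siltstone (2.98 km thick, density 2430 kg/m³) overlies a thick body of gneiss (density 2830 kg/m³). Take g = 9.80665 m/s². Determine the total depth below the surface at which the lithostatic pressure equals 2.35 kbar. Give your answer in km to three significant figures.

8.89 km

Pressure at base of upper layers: 2430×9.80665×2980 = 7.101×10^7 Pa = 0.7101 kbar
Remaining pressure to be supplied by gneiss: 2.350×10^8 − 7.101×10^7 = 1.640×10^8 Pa
Additional depth in gneiss = 1.640×10^8 Pa / (2830 kg/m³ × 9.80665 m/s²) = 5908.8 m
Total depth = 2980 m + 5908.8 m = 8888.8 m
= 8.8888 km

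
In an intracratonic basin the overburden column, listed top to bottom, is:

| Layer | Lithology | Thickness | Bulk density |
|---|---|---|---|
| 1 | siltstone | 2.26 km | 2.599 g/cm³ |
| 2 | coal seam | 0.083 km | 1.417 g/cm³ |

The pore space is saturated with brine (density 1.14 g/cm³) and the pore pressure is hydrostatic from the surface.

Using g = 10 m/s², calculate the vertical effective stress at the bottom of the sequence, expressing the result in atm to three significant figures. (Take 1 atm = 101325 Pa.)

Overburden (lithostatic) stress σ_v:
siltstone: 2599 kg/m³ × 10 m/s² × 2260 m = 5.874×10^7 Pa = 58.74 MPa
coal seam: 1417 kg/m³ × 10 m/s² × 83 m = 1.176×10^6 Pa = 1.176 MPa
Total = 58.74 + 1.176 = 59.914 MPa
Pore pressure P_p = 1140 kg/m³ × 10 m/s² × 2343 m = 2.671×10^7 Pa = 26.71 MPa
Effective stress σ' = σ_v − P_p = 59.91 − 26.71 = 33.203 MPa = 327.69 atm

328 atm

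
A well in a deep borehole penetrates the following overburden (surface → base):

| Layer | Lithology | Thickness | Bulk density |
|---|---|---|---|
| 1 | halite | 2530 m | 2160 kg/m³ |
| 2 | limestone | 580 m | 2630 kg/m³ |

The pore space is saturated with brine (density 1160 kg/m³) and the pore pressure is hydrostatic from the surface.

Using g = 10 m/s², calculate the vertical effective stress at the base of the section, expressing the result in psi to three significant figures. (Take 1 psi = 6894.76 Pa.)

4910 psi

Overburden (lithostatic) stress σ_v:
halite: 2160 kg/m³ × 10 m/s² × 2530 m = 5.465×10^7 Pa = 54.65 MPa
limestone: 2630 kg/m³ × 10 m/s² × 580 m = 1.525×10^7 Pa = 15.25 MPa
Total = 54.65 + 15.25 = 69.902 MPa
Pore pressure P_p = 1160 kg/m³ × 10 m/s² × 3110 m = 3.608×10^7 Pa = 36.08 MPa
Effective stress σ' = σ_v − P_p = 69.90 − 36.08 = 33.826 MPa = 4906.0 psi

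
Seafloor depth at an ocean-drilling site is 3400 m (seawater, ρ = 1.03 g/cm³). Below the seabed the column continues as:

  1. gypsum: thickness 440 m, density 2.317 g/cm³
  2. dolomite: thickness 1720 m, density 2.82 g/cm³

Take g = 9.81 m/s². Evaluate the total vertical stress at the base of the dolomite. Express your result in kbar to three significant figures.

0.919 kbar

seawater: 1030 kg/m³ × 9.81 m/s² × 3400 m = 3.435×10^7 Pa = 0.3435 kbar
gypsum: 2317 kg/m³ × 9.81 m/s² × 440 m = 1.000×10^7 Pa = 0.1000 kbar
dolomite: 2820 kg/m³ × 9.81 m/s² × 1720 m = 4.758×10^7 Pa = 0.4758 kbar
Total = 0.3435 + 0.1000 + 0.4758 = 0.91938 kbar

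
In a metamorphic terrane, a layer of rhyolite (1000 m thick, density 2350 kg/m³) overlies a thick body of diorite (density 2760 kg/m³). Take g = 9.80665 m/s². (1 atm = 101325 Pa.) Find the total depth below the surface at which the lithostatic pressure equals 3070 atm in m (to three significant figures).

Pressure at base of upper layers: 2350×9.80665×1000 = 2.305×10^7 Pa = 227.4 atm
Remaining pressure to be supplied by diorite: 3.111×10^8 − 2.305×10^7 = 2.880×10^8 Pa
Additional depth in diorite = 2.880×10^8 Pa / (2760 kg/m³ × 9.80665 m/s²) = 10641 m
Total depth = 1000 m + 10641 m = 11641 m

11600 m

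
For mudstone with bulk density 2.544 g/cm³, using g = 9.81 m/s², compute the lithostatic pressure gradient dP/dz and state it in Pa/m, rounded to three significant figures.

dP/dz = ρg = 2544 kg/m³ × 9.81 m/s² = 24957 Pa/m

25000 Pa/m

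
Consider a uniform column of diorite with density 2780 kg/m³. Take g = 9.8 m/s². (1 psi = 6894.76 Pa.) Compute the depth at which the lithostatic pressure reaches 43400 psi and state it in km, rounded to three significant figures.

h = P/(ρg) = 43400 psi / (2780 kg/m³ × 9.8 m/s²) = 2.992×10^8 Pa / 27244 Pa/m = 10983 m
= 10.983 km

11.0 km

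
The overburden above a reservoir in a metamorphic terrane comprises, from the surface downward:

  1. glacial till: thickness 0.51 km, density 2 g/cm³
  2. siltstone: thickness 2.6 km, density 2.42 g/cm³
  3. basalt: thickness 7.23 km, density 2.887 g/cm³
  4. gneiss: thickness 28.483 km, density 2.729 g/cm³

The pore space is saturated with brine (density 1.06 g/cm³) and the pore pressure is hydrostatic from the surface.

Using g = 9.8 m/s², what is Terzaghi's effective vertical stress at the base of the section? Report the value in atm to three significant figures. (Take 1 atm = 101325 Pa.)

6260 atm

Overburden (lithostatic) stress σ_v:
glacial till: 2000 kg/m³ × 9.8 m/s² × 510 m = 9.996×10^6 Pa = 9.996 MPa
siltstone: 2420 kg/m³ × 9.8 m/s² × 2600 m = 6.166×10^7 Pa = 61.66 MPa
basalt: 2887 kg/m³ × 9.8 m/s² × 7230 m = 2.046×10^8 Pa = 204.6 MPa
gneiss: 2729 kg/m³ × 9.8 m/s² × 28483 m = 7.618×10^8 Pa = 761.8 MPa
Total = 9.996 + 61.66 + 204.6 + 761.8 = 1038.0 MPa
Pore pressure P_p = 1060 kg/m³ × 9.8 m/s² × 38823 m = 4.033×10^8 Pa = 403.3 MPa
Effective stress σ' = σ_v − P_p = 1038 − 403.3 = 634.67 MPa = 6263.8 atm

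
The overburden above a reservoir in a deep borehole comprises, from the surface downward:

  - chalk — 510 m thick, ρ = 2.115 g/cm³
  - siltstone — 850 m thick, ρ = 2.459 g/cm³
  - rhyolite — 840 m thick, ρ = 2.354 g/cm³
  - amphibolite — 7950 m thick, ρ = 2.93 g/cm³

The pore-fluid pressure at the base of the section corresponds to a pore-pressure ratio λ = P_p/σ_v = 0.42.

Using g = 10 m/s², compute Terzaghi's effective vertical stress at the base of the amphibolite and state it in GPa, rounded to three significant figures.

Overburden (lithostatic) stress σ_v:
chalk: 2115 kg/m³ × 10 m/s² × 510 m = 1.079×10^7 Pa = 10.79 MPa
siltstone: 2459 kg/m³ × 10 m/s² × 850 m = 2.090×10^7 Pa = 20.90 MPa
rhyolite: 2354 kg/m³ × 10 m/s² × 840 m = 1.977×10^7 Pa = 19.77 MPa
amphibolite: 2930 kg/m³ × 10 m/s² × 7950 m = 2.329×10^8 Pa = 232.9 MPa
Total = 10.79 + 20.90 + 19.77 + 232.9 = 284.40 MPa
Pore pressure P_p = λ·σ_v = 0.42 × 284.4 MPa = 119.4 MPa
Effective stress σ' = σ_v − P_p = 284.4 − 119.4 = 164.95 MPa = 0.16495 GPa

0.165 GPa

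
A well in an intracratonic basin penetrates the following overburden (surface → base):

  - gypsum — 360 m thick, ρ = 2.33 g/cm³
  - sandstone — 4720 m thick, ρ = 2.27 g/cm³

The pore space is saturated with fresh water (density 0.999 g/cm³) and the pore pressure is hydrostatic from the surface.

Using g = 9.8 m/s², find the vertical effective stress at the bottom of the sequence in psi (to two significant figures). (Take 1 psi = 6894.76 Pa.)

9200 psi

Overburden (lithostatic) stress σ_v:
gypsum: 2330 kg/m³ × 9.8 m/s² × 360 m = 8.220×10^6 Pa = 8.220 MPa
sandstone: 2270 kg/m³ × 9.8 m/s² × 4720 m = 1.050×10^8 Pa = 105.0 MPa
Total = 8.220 + 105.0 = 113.22 MPa
Pore pressure P_p = 999 kg/m³ × 9.8 m/s² × 5080 m = 4.973×10^7 Pa = 49.73 MPa
Effective stress σ' = σ_v − P_p = 113.2 − 49.73 = 63.487 MPa = 9208.0 psi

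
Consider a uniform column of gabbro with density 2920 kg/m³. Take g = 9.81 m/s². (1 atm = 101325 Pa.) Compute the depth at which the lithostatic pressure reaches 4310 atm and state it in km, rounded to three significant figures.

15.2 km

h = P/(ρg) = 4310 atm / (2920 kg/m³ × 9.81 m/s²) = 4.367×10^8 Pa / 28645 Pa/m = 15246 m
= 15.246 km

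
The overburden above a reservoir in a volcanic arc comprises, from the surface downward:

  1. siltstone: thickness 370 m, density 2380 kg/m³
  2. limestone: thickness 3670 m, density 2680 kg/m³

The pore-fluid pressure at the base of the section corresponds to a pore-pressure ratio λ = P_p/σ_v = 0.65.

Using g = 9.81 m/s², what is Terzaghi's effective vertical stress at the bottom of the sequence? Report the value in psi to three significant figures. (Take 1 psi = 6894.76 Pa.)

5340 psi

Overburden (lithostatic) stress σ_v:
siltstone: 2380 kg/m³ × 9.81 m/s² × 370 m = 8.639×10^6 Pa = 8.639 MPa
limestone: 2680 kg/m³ × 9.81 m/s² × 3670 m = 9.649×10^7 Pa = 96.49 MPa
Total = 8.639 + 96.49 = 105.13 MPa
Pore pressure P_p = λ·σ_v = 0.65 × 105.1 MPa = 68.33 MPa
Effective stress σ' = σ_v − P_p = 105.1 − 68.33 = 36.794 MPa = 5336.5 psi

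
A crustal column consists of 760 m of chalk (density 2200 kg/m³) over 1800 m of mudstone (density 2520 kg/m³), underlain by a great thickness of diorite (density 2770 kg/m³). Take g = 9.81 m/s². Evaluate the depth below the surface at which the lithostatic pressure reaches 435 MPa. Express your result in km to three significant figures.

Pressure at base of upper layers: 2200×9.81×760 + 2520×9.81×1800 = 6.090×10^7 Pa = 60.90 MPa
Remaining pressure to be supplied by diorite: 4.350×10^8 − 6.090×10^7 = 3.741×10^8 Pa
Additional depth in diorite = 3.741×10^8 Pa / (2770 kg/m³ × 9.81 m/s²) = 13767 m
Total depth = 2560 m + 13767 m = 16327 m
= 16.327 km

16.3 km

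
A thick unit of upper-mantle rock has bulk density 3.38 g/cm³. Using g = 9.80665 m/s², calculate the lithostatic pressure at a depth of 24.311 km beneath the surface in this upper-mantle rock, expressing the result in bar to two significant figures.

8100 bar

upper-mantle rock: 3380 kg/m³ × 9.80665 m/s² × 24311 m = 8.058×10^8 Pa = 8058 bar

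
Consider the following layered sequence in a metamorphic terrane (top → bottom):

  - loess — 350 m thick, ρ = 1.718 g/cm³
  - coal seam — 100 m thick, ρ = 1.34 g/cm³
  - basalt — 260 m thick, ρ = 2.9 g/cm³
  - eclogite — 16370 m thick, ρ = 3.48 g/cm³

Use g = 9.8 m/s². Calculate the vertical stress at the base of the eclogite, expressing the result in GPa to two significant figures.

loess: 1718 kg/m³ × 9.8 m/s² × 350 m = 5.893×10^6 Pa = 5.893×10^-3 GPa
coal seam: 1340 kg/m³ × 9.8 m/s² × 100 m = 1.313×10^6 Pa = 1.313×10^-3 GPa
basalt: 2900 kg/m³ × 9.8 m/s² × 260 m = 7.389×10^6 Pa = 7.389×10^-3 GPa
eclogite: 3480 kg/m³ × 9.8 m/s² × 16370 m = 5.583×10^8 Pa = 0.5583 GPa
Total = 5.893×10^-3 + 1.313×10^-3 + 7.389×10^-3 + 0.5583 = 0.57288 GPa

0.57 GPa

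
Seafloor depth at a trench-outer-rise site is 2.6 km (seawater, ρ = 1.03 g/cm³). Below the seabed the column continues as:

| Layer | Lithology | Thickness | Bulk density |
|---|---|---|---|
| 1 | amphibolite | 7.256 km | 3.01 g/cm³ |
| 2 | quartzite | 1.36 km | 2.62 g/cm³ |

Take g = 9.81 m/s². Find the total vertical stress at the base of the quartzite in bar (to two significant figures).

seawater: 1030 kg/m³ × 9.81 m/s² × 2600 m = 2.627×10^7 Pa = 262.7 bar
amphibolite: 3010 kg/m³ × 9.81 m/s² × 7256 m = 2.143×10^8 Pa = 2143 bar
quartzite: 2620 kg/m³ × 9.81 m/s² × 1360 m = 3.495×10^7 Pa = 349.5 bar
Total = 262.7 + 2143 + 349.5 = 2754.8 bar

2800 bar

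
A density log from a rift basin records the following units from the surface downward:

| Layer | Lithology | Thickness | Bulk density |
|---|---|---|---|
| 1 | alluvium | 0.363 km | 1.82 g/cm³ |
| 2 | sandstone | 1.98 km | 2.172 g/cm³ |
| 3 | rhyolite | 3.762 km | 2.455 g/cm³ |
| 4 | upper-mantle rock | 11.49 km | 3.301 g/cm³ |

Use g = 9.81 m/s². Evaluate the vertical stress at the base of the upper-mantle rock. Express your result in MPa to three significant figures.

alluvium: 1820 kg/m³ × 9.81 m/s² × 363 m = 6.481×10^6 Pa = 6.481 MPa
sandstone: 2172 kg/m³ × 9.81 m/s² × 1980 m = 4.219×10^7 Pa = 42.19 MPa
rhyolite: 2455 kg/m³ × 9.81 m/s² × 3762 m = 9.060×10^7 Pa = 90.60 MPa
upper-mantle rock: 3301 kg/m³ × 9.81 m/s² × 11490 m = 3.721×10^8 Pa = 372.1 MPa
Total = 6.481 + 42.19 + 90.60 + 372.1 = 511.35 MPa

511 MPa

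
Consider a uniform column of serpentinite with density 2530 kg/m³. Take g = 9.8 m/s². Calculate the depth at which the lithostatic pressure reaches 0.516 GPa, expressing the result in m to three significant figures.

h = P/(ρg) = 0.516 GPa / (2530 kg/m³ × 9.8 m/s²) = 5.160×10^8 Pa / 24794 Pa/m = 20811 m

20800 m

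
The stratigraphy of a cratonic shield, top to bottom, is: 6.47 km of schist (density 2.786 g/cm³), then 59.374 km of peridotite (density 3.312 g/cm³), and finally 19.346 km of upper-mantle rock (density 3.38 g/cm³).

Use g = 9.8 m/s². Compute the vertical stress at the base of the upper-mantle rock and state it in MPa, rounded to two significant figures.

schist: 2786 kg/m³ × 9.8 m/s² × 6470 m = 1.766×10^8 Pa = 176.6 MPa
peridotite: 3312 kg/m³ × 9.8 m/s² × 59374 m = 1.927×10^9 Pa = 1927 MPa
upper-mantle rock: 3380 kg/m³ × 9.8 m/s² × 19346 m = 6.408×10^8 Pa = 640.8 MPa
Total = 176.6 + 1927 + 640.8 = 2744.6 MPa

2700 MPa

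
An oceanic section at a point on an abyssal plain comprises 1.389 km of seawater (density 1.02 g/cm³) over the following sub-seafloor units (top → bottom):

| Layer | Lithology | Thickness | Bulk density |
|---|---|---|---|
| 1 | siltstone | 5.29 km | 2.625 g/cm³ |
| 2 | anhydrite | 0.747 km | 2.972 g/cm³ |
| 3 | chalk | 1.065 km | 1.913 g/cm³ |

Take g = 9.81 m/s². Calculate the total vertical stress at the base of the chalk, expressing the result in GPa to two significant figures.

seawater: 1020 kg/m³ × 9.81 m/s² × 1389 m = 1.390×10^7 Pa = 0.01390 GPa
siltstone: 2625 kg/m³ × 9.81 m/s² × 5290 m = 1.362×10^8 Pa = 0.1362 GPa
anhydrite: 2972 kg/m³ × 9.81 m/s² × 747 m = 2.178×10^7 Pa = 0.02178 GPa
chalk: 1913 kg/m³ × 9.81 m/s² × 1065 m = 1.999×10^7 Pa = 0.01999 GPa
Total = 0.01390 + 0.1362 + 0.02178 + 0.01999 = 0.19189 GPa

0.19 GPa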